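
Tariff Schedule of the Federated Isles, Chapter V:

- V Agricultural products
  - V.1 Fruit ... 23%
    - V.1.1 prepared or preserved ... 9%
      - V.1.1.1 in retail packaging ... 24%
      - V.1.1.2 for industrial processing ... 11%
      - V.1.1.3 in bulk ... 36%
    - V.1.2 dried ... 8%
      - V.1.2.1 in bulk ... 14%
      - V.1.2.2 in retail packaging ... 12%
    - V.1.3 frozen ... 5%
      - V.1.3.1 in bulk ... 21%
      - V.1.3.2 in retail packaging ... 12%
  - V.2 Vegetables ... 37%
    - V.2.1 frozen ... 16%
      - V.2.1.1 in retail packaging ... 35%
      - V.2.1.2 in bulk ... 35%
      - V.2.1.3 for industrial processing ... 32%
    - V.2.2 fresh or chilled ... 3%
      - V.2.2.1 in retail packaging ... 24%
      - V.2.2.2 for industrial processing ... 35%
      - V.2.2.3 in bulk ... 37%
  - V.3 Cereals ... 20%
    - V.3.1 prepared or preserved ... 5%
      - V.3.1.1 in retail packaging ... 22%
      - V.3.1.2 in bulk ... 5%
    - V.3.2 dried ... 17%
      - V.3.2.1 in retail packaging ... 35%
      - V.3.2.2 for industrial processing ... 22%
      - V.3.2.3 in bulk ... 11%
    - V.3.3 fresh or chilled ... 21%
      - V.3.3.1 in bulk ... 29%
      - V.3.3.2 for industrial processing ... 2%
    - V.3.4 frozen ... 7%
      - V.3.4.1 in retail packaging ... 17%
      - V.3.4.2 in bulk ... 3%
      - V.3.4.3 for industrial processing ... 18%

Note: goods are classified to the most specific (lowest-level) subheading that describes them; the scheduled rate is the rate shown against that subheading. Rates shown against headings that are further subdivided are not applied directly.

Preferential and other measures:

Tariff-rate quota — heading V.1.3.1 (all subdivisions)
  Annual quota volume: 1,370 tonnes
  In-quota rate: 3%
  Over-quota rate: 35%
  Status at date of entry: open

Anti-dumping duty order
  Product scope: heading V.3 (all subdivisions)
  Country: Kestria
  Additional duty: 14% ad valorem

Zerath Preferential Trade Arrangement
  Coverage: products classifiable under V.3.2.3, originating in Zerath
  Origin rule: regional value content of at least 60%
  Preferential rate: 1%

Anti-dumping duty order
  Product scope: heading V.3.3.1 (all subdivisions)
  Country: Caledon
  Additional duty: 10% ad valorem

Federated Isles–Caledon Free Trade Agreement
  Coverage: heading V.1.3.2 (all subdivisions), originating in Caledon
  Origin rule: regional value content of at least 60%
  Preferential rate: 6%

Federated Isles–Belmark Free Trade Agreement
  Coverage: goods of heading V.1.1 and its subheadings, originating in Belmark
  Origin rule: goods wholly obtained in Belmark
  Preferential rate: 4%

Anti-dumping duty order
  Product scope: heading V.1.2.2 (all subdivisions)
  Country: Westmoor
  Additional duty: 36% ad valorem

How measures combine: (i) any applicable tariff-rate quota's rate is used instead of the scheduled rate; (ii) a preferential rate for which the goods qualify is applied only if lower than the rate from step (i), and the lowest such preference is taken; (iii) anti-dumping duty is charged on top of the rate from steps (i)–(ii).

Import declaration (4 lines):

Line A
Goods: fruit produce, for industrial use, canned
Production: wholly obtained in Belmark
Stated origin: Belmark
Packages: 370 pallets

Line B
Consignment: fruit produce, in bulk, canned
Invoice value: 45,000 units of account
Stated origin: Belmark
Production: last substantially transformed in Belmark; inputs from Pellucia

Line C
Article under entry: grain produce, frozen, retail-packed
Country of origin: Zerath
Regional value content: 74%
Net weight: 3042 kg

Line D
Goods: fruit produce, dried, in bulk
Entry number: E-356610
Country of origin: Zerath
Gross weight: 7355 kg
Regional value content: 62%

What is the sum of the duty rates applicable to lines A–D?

71%

Line A: fruit → V.1; canned → V.1.1; for industrial use → V.1.1.2. Scheduled 11%. Belmark agreement on V.1.1: wholly obtained → 4% available; preferential 4%. → 4%.
Line B: fruit → V.1; canned → V.1.1; in bulk → V.1.1.3. Scheduled 36%. Belmark agreement on V.1.1: not wholly obtained. → 36%.
Line C: grain → V.3; frozen → V.3.4; retail-packed → V.3.4.1. Scheduled 17%. Zerath agreement on V.3.2.3: V.3.4.1 not covered. → 17%.
Line D: fruit → V.1; dried → V.1.2; in bulk → V.1.2.1. Scheduled 14%. Zerath agreement on V.3.2.3: V.1.2.1 not covered. → 14%.
Sum: 4% + 36% + 17% + 14% = 71%.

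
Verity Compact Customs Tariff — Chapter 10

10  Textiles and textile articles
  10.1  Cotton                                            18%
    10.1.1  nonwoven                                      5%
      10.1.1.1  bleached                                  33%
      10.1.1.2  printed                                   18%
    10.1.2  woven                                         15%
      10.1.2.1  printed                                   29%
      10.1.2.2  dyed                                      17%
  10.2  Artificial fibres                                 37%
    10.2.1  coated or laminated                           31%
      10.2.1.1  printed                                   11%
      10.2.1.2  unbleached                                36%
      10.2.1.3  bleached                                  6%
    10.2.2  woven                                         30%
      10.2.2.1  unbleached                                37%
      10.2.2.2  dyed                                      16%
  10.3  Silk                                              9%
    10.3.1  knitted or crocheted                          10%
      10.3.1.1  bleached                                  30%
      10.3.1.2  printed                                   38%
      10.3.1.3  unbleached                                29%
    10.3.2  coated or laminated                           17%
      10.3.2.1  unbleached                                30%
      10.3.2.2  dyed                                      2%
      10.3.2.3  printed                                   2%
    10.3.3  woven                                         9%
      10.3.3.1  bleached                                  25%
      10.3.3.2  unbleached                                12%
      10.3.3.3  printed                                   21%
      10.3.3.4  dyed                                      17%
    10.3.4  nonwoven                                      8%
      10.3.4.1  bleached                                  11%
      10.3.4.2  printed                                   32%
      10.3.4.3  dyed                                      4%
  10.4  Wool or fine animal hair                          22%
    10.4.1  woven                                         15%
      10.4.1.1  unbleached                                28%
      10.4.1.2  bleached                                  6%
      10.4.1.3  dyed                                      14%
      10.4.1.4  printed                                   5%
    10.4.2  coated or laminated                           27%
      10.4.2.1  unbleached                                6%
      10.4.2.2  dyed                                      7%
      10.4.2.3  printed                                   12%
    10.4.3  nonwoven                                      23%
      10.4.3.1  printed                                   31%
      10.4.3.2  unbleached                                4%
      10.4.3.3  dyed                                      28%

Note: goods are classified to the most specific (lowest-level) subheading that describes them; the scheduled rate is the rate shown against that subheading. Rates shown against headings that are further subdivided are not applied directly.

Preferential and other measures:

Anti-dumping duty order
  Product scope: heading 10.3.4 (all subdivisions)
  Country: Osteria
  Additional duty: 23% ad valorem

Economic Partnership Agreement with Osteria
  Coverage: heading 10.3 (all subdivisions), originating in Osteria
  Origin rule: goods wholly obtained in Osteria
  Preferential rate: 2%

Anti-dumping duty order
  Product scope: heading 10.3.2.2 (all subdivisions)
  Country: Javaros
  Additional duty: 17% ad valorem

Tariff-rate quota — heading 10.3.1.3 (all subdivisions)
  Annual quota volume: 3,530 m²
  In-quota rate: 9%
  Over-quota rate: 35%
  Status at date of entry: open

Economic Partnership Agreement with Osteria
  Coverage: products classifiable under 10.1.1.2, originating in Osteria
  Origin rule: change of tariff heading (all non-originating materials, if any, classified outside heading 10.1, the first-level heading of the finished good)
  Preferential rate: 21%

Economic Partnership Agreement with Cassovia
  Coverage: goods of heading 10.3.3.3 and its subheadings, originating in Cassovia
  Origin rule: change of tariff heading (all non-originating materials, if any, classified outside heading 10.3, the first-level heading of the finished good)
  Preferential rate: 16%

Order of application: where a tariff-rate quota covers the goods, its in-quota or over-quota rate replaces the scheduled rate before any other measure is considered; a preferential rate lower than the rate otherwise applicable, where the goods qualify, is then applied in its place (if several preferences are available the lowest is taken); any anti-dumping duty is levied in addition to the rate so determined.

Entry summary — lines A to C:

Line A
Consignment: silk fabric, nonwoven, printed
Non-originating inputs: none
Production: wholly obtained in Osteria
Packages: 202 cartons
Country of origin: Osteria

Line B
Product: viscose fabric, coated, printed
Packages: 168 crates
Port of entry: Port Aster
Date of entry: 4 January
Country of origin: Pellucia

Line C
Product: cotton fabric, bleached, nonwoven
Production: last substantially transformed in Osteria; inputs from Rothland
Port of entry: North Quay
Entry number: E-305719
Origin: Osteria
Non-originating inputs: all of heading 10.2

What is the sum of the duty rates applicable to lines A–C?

Line A: silk → 10.3; nonwoven → 10.3.4; printed → 10.3.4.2. Scheduled 32%. Osteria agreement on 10.3: wholly obtained → 2% available; Osteria agreement on 10.1.1.2: 10.3.4.2 not covered; preferential 2%; anti-dumping (Osteria, 10.3.4): +23%; total 2% + 23% = 25%. → 25%.
Line B: viscose → 10.2; coated → 10.2.1; printed → 10.2.1.1. Scheduled 11%. No special measure applies. → 11%.
Line C: cotton → 10.1; nonwoven → 10.1.1; bleached → 10.1.1.1. Scheduled 33%. Osteria agreement on 10.3: 10.1.1.1 not covered; Osteria agreement on 10.1.1.2: 10.1.1.1 not covered. → 33%.
Sum: 25% + 11% + 33% = 69%.

69%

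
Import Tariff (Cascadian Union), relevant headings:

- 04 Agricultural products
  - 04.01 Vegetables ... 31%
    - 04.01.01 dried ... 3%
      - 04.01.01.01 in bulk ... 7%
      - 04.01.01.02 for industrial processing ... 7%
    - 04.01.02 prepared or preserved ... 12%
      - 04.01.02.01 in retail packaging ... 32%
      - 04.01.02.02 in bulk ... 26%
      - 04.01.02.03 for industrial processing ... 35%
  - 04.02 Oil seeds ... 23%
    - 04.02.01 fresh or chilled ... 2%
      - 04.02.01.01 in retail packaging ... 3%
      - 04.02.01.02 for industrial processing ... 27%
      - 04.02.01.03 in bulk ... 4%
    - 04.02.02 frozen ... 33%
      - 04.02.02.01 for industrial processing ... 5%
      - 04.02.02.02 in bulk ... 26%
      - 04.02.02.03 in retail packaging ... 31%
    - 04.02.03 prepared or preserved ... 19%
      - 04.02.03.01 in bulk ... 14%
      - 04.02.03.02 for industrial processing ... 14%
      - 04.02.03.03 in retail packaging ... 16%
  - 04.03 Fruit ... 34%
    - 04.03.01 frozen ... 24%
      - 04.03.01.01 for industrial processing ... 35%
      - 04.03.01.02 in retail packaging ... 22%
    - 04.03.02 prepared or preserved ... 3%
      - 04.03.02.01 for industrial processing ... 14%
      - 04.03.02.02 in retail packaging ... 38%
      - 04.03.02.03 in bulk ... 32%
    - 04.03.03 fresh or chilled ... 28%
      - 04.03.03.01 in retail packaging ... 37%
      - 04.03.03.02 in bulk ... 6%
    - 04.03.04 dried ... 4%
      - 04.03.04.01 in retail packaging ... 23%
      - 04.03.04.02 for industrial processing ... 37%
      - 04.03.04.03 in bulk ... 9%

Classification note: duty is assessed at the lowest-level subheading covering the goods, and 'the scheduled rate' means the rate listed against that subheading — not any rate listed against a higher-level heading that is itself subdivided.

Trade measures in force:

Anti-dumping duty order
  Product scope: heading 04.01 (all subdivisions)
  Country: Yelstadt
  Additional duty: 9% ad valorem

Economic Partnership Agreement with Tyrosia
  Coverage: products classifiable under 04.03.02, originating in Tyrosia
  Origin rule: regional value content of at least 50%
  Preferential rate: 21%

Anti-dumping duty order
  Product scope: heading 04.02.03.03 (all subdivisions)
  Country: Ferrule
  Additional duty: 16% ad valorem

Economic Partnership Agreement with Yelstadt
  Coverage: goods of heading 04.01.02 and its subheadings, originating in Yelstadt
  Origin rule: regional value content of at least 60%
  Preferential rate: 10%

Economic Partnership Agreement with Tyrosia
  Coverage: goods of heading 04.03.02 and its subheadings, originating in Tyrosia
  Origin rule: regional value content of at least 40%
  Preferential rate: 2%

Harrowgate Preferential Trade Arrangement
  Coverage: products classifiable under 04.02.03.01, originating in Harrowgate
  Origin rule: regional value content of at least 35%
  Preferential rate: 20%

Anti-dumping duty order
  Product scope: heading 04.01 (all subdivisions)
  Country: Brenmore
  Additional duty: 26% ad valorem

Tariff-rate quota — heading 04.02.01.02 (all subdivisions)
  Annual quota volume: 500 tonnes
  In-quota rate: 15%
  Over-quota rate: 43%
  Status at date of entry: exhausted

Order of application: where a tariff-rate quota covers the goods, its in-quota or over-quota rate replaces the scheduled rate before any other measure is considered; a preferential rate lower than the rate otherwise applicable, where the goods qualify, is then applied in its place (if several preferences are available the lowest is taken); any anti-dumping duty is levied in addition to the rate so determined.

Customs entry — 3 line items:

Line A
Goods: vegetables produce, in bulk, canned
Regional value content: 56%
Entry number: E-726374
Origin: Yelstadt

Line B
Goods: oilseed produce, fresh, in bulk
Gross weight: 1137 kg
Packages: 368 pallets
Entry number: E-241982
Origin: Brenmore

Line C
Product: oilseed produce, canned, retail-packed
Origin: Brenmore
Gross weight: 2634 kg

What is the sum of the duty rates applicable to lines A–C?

55%

Line A: vegetables → 04.01; canned → 04.01.02; in bulk → 04.01.02.02. Scheduled 26%. Yelstadt agreement on 04.01.02: RVC < 60%; anti-dumping (Yelstadt, 04.01): +9%; total 26% + 9% = 35%. → 35%.
Line B: oilseed → 04.02; fresh → 04.02.01; in bulk → 04.02.01.03. Scheduled 4%. No special measure applies. → 4%.
Line C: oilseed → 04.02; canned → 04.02.03; retail-packed → 04.02.03.03. Scheduled 16%. No special measure applies. → 16%.
Sum: 35% + 4% + 16% = 55%.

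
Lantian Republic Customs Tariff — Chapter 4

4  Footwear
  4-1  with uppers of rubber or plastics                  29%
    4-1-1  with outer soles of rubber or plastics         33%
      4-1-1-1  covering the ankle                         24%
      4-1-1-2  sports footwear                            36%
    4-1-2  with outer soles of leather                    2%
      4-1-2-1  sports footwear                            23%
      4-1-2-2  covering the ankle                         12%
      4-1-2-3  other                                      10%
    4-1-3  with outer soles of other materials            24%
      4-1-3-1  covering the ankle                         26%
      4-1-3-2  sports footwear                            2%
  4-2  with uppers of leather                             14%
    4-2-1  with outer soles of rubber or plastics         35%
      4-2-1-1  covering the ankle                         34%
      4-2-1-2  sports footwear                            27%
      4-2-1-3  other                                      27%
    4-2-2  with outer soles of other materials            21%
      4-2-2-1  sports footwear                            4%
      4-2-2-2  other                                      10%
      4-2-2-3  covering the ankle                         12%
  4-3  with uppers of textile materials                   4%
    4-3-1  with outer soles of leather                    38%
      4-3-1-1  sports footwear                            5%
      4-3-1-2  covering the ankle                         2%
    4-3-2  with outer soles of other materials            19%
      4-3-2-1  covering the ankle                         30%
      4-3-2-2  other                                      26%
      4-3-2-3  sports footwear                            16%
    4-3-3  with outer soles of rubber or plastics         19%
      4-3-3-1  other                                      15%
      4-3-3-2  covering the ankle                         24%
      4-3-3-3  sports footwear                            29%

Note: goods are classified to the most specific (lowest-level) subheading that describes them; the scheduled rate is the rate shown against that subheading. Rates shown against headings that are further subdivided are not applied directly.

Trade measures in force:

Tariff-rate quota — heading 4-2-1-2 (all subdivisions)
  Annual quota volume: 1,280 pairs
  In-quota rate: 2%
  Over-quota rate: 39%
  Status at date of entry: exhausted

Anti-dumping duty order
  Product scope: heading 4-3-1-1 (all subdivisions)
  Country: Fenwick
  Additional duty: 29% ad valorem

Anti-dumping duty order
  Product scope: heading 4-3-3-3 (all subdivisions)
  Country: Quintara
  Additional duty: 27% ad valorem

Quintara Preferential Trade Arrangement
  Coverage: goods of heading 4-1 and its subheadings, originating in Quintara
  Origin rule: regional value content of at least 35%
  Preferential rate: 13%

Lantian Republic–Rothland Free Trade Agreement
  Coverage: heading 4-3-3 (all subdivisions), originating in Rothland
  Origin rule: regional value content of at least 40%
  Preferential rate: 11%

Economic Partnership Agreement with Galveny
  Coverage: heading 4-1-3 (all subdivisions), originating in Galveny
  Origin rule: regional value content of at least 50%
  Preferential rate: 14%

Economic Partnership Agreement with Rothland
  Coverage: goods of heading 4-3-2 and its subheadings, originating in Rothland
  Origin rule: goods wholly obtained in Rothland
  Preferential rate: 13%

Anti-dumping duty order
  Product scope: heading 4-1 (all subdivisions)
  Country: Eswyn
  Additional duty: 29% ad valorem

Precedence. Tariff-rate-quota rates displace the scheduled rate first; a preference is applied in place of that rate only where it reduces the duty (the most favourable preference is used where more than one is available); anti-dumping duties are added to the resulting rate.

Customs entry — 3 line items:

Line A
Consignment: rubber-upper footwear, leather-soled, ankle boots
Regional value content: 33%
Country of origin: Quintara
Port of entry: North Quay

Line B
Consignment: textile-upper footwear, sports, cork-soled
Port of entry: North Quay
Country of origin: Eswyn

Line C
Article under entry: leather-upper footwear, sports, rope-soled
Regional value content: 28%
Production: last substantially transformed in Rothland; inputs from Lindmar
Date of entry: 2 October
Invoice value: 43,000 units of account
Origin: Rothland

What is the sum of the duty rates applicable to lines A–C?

Line A: rubber-upper → 4-1; leather-soled → 4-1-2; ankle boots → 4-1-2-2. Scheduled 12%. Quintara agreement on 4-1: RVC < 35%. → 12%.
Line B: textile-upper → 4-3; cork-soled → 4-3-2; sports → 4-3-2-3. Scheduled 16%. No special measure applies. → 16%.
Line C: leather-upper → 4-2; rope-soled → 4-2-2; sports → 4-2-2-1. Scheduled 4%. Rothland agreement on 4-3-3: 4-2-2-1 not covered; Rothland agreement on 4-3-2: 4-2-2-1 not covered. → 4%.
Sum: 12% + 16% + 4% = 32%.

32%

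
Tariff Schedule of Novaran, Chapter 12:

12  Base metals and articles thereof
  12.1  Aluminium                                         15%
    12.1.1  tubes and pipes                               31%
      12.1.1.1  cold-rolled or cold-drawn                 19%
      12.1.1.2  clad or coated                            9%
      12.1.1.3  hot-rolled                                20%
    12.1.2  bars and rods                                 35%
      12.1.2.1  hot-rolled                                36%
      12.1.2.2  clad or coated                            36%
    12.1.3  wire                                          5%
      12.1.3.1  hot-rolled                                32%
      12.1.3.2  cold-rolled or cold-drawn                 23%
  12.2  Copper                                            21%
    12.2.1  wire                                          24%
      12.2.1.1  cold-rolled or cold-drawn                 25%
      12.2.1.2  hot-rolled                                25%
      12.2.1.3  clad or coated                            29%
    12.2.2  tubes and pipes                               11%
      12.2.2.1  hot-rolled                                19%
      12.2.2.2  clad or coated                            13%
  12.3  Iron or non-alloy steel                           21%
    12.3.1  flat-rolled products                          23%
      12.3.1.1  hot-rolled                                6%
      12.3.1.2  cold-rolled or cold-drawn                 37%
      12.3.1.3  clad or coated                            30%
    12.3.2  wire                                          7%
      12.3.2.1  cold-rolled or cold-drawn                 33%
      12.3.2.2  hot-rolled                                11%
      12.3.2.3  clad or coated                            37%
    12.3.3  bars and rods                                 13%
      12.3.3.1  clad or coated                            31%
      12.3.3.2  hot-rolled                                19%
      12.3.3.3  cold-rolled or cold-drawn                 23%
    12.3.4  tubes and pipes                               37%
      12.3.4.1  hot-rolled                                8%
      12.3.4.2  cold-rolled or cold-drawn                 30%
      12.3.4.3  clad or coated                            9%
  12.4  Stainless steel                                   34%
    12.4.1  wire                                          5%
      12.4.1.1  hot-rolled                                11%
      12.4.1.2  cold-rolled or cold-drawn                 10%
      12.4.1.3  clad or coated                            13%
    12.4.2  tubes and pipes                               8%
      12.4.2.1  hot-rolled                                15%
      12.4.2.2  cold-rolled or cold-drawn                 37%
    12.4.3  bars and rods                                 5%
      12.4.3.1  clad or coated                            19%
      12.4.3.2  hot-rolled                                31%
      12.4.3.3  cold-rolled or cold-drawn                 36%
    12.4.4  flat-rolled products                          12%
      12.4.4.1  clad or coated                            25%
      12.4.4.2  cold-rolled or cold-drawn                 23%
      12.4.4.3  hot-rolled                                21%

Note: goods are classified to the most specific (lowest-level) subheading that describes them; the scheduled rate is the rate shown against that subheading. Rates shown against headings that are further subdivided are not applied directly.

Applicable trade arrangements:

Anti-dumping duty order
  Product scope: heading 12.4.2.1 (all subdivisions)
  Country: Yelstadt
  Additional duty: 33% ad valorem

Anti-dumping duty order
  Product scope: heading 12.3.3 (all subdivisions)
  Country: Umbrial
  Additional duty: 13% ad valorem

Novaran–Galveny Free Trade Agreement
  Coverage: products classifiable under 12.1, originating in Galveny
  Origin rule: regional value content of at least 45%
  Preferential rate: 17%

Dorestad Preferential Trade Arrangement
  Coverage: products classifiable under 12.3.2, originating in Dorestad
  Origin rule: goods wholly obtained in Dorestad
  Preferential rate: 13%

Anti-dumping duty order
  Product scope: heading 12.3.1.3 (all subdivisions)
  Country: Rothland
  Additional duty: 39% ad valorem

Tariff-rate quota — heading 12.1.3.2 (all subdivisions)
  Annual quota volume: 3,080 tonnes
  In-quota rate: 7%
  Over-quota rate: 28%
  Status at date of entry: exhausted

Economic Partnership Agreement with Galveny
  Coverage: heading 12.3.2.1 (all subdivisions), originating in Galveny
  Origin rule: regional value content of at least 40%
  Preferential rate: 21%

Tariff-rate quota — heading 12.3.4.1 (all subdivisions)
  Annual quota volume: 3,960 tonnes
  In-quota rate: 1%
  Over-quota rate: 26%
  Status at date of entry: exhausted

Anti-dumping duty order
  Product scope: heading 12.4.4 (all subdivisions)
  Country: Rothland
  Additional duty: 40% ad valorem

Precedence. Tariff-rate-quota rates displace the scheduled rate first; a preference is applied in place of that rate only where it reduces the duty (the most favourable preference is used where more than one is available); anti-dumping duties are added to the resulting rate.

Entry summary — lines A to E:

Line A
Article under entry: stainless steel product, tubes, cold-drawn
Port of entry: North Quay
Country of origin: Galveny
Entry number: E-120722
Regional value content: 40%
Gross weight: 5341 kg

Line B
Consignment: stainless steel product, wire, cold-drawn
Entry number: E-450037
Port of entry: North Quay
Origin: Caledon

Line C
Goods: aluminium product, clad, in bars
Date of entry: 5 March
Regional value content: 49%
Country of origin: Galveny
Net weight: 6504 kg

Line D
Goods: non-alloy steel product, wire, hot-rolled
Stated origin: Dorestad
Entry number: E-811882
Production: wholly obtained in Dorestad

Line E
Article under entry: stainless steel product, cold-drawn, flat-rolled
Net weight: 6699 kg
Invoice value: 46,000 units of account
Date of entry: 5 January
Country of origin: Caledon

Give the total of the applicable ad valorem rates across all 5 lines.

Line A: stainless steel → 12.4; tubes → 12.4.2; cold-drawn → 12.4.2.2. Scheduled 37%. Galveny agreement on 12.1: 12.4.2.2 not covered; Galveny agreement on 12.3.2.1: 12.4.2.2 not covered. → 37%.
Line B: stainless steel → 12.4; wire → 12.4.1; cold-drawn → 12.4.1.2. Scheduled 10%. No special measure applies. → 10%.
Line C: aluminium → 12.1; in bars → 12.1.2; clad → 12.1.2.2. Scheduled 36%. Galveny agreement on 12.1: RVC ≥ 45% → 17% available; Galveny agreement on 12.3.2.1: 12.1.2.2 not covered; preferential 17%. → 17%.
Line D: non-alloy steel → 12.3; wire → 12.3.2; hot-rolled → 12.3.2.2. Scheduled 11%. Dorestad agreement on 12.3.2: wholly obtained → 13% available; preference 13% not lower than 11% → no reduction. → 11%.
Line E: stainless steel → 12.4; flat-rolled → 12.4.4; cold-drawn → 12.4.4.2. Scheduled 23%. No special measure applies. → 23%.
Sum: 37% + 10% + 17% + 11% + 23% = 98%.

98%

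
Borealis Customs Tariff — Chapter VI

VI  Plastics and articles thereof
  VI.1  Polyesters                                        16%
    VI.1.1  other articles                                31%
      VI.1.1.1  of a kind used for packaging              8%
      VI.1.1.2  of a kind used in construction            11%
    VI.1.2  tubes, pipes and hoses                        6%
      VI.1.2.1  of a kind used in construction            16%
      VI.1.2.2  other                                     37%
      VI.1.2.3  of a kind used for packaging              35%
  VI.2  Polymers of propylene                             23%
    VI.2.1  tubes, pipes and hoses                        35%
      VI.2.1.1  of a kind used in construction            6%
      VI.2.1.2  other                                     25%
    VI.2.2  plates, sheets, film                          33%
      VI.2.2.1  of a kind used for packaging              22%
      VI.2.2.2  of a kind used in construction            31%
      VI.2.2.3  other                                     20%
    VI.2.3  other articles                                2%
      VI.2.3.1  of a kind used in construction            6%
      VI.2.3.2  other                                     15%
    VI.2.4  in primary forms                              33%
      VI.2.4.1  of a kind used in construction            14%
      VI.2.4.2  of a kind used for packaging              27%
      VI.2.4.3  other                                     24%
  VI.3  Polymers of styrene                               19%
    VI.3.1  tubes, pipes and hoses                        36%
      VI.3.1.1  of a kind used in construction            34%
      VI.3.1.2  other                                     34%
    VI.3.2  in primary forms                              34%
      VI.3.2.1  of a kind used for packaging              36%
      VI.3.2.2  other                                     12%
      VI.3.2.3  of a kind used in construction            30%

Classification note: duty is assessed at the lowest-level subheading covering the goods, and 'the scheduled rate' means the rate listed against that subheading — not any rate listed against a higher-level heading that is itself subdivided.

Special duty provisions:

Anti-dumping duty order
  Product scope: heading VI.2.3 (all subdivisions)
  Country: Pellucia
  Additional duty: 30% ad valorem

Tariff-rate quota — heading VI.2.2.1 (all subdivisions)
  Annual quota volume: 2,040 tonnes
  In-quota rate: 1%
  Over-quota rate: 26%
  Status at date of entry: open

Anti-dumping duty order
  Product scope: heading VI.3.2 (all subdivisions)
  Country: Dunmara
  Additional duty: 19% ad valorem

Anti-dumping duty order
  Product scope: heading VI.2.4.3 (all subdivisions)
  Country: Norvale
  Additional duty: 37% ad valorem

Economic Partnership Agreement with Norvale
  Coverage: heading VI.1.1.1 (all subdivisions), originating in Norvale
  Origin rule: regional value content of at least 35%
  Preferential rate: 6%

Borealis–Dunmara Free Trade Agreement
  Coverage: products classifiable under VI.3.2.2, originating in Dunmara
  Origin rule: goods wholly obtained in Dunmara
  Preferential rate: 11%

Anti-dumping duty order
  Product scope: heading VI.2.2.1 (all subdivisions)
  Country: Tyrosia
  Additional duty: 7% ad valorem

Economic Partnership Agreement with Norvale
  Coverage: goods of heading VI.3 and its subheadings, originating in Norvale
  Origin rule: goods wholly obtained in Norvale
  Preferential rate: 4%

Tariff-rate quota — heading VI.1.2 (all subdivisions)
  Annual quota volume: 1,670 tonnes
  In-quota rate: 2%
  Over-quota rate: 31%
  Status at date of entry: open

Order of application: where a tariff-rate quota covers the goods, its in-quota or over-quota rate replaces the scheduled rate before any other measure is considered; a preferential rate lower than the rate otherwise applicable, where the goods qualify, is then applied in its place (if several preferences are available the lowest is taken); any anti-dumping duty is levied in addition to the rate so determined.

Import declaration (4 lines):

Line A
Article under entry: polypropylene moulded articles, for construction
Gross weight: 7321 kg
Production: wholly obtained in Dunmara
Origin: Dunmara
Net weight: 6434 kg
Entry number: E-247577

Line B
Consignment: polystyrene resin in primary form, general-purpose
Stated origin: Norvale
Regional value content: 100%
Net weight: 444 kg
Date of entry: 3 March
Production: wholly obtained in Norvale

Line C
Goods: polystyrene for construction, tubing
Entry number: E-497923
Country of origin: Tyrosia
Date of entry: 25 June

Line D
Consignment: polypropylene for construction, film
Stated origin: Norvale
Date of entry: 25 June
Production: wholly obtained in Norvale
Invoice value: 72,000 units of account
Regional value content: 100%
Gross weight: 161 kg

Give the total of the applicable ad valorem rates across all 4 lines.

75%

Line A: polypropylene → VI.2; moulded articles → VI.2.3; for construction → VI.2.3.1. Scheduled 6%. Dunmara agreement on VI.3.2.2: VI.2.3.1 not covered. → 6%.
Line B: polystyrene → VI.3; resin in primary form → VI.3.2; general-purpose → VI.3.2.2. Scheduled 12%. Norvale agreement on VI.1.1.1: VI.3.2.2 not covered; Norvale agreement on VI.3: wholly obtained → 4% available; preferential 4%. → 4%.
Line C: polystyrene → VI.3; tubing → VI.3.1; for construction → VI.3.1.1. Scheduled 34%. No special measure applies. → 34%.
Line D: polypropylene → VI.2; film → VI.2.2; for construction → VI.2.2.2. Scheduled 31%. Norvale agreement on VI.1.1.1: VI.2.2.2 not covered; Norvale agreement on VI.3: VI.2.2.2 not covered. → 31%.
Sum: 6% + 4% + 34% + 31% = 75%.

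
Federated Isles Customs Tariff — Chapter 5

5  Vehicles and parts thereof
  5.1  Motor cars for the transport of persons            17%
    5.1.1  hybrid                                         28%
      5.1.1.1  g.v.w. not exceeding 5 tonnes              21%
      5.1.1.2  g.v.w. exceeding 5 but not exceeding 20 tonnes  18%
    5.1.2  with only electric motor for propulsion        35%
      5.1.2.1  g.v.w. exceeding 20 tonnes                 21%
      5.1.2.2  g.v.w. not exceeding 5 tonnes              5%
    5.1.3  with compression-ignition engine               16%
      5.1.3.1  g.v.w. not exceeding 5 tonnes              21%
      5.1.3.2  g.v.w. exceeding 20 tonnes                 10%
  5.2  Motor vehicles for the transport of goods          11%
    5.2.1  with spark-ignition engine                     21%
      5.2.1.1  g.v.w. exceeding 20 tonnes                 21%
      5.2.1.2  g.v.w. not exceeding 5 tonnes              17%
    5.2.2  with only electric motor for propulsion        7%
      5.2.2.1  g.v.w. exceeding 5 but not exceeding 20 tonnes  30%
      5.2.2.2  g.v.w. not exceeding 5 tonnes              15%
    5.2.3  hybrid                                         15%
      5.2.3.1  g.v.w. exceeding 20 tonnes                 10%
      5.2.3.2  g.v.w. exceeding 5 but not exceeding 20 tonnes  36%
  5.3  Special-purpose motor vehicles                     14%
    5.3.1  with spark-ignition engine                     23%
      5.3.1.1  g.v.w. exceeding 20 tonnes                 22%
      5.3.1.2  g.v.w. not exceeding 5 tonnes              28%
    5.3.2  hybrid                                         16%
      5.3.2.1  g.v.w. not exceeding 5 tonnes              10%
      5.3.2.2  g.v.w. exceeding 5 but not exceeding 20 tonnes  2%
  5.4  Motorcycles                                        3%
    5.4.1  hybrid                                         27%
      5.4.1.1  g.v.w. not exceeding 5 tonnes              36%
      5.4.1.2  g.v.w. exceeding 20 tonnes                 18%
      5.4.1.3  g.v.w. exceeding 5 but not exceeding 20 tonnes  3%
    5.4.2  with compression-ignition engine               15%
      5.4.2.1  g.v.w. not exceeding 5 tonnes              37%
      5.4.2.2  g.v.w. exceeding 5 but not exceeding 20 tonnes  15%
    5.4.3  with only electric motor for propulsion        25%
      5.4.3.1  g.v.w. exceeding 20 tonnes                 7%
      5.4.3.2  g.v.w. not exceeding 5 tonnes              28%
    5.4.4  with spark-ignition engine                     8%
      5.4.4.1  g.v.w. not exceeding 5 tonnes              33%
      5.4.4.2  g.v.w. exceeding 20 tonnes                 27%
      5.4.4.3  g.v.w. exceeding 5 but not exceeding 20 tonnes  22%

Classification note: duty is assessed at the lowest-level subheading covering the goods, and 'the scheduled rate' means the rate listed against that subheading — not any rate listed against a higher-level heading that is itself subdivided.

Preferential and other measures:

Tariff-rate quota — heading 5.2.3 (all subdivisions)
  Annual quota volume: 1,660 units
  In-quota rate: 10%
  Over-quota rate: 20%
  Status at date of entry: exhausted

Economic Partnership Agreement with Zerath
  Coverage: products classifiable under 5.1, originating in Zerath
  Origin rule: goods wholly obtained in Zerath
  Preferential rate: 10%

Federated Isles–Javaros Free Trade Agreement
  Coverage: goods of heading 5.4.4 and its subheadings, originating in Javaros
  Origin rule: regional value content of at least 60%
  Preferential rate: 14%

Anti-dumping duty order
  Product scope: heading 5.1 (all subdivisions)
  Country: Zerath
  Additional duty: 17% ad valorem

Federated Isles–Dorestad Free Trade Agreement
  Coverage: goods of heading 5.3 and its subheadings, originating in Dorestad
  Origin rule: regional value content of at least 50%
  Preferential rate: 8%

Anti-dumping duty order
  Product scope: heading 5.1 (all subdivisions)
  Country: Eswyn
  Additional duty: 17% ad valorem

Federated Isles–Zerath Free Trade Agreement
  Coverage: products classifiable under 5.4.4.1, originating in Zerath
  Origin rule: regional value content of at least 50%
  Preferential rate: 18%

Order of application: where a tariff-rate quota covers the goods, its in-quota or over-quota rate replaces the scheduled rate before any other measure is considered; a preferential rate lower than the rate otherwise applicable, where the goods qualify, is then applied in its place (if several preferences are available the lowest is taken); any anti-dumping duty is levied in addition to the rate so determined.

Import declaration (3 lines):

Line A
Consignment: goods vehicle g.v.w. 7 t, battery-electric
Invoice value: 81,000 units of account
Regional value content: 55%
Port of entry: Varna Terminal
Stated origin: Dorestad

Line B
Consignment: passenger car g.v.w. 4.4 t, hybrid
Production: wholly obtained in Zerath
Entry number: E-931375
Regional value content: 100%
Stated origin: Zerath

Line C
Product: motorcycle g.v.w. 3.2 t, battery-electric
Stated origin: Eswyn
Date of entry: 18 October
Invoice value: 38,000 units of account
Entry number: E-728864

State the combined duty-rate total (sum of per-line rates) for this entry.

85%

Line A: goods vehicle → 5.2; battery-electric → 5.2.2; g.v.w. 7 t → 5.2.2.1. Scheduled 30%. Dorestad agreement on 5.3: 5.2.2.1 not covered. → 30%.
Line B: passenger car → 5.1; hybrid → 5.1.1; g.v.w. 4.4 t → 5.1.1.1. Scheduled 21%. Zerath agreement on 5.1: wholly obtained → 10% available; Zerath agreement on 5.4.4.1: 5.1.1.1 not covered; preferential 10%; anti-dumping (Zerath, 5.1): +17%; total 10% + 17% = 27%. → 27%.
Line C: motorcycle → 5.4; battery-electric → 5.4.3; g.v.w. 3.2 t → 5.4.3.2. Scheduled 28%. No special measure applies. → 28%.
Sum: 30% + 27% + 28% = 85%.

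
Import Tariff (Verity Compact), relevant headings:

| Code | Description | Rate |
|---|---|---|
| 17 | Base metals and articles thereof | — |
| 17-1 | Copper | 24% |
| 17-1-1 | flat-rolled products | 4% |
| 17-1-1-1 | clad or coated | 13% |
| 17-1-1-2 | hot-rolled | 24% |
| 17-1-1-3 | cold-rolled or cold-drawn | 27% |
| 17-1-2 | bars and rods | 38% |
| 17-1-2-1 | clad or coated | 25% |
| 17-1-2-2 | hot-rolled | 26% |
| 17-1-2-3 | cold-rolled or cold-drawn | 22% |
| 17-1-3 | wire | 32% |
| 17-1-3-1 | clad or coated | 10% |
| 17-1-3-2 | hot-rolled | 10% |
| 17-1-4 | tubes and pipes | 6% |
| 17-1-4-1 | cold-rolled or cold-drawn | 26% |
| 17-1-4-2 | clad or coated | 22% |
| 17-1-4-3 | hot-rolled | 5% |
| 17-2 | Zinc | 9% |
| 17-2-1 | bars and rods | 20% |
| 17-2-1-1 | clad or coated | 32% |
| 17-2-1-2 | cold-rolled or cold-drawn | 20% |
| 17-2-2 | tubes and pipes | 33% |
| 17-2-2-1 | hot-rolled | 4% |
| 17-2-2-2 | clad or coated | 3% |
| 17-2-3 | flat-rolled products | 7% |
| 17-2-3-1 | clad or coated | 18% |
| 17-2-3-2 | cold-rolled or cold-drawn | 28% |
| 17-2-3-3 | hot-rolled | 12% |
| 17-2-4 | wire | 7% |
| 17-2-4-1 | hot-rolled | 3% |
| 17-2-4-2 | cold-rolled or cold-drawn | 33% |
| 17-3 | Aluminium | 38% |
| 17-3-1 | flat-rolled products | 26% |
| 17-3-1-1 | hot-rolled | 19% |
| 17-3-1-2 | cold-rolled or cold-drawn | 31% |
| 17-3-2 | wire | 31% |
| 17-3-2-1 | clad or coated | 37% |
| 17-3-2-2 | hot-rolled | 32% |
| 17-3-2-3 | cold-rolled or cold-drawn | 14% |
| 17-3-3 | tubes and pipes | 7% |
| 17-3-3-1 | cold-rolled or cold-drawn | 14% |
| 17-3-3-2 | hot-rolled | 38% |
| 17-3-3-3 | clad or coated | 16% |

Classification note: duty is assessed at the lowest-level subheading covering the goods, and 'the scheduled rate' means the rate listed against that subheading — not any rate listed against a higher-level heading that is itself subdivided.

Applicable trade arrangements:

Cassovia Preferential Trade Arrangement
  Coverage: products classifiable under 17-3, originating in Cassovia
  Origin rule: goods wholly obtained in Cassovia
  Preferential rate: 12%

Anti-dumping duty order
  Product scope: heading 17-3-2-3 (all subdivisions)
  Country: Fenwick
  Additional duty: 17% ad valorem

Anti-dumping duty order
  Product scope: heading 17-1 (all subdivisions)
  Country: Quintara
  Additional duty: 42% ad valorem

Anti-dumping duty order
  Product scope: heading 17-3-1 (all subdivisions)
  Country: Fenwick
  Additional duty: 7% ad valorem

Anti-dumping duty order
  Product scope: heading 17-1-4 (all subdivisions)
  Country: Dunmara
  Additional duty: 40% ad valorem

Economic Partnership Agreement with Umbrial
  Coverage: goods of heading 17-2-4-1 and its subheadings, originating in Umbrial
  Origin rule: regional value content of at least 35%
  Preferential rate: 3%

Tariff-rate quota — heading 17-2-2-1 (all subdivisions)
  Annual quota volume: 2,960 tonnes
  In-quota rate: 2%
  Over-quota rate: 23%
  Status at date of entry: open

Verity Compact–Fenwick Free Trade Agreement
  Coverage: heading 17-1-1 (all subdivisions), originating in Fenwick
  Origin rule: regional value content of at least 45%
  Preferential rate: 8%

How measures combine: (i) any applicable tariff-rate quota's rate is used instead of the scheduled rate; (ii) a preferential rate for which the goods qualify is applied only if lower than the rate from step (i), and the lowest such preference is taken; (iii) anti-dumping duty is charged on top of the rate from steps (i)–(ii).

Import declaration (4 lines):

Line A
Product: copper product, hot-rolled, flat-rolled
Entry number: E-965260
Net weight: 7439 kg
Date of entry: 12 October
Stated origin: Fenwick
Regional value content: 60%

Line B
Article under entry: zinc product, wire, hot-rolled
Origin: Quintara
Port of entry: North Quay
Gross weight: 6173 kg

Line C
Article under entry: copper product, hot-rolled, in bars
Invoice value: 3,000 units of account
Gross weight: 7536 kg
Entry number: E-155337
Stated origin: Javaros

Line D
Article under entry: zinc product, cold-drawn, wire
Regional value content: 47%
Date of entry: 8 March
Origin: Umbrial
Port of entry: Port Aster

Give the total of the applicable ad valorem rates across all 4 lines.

70%

Line A: copper → 17-1; flat-rolled → 17-1-1; hot-rolled → 17-1-1-2. Scheduled 24%. Fenwick agreement on 17-1-1: RVC ≥ 45% → 8% available; preferential 8%. → 8%.
Line B: zinc → 17-2; wire → 17-2-4; hot-rolled → 17-2-4-1. Scheduled 3%. No special measure applies. → 3%.
Line C: copper → 17-1; in bars → 17-1-2; hot-rolled → 17-1-2-2. Scheduled 26%. No special measure applies. → 26%.
Line D: zinc → 17-2; wire → 17-2-4; cold-drawn → 17-2-4-2. Scheduled 33%. Umbrial agreement on 17-2-4-1: 17-2-4-2 not covered. → 33%.
Sum: 8% + 3% + 26% + 33% = 70%.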